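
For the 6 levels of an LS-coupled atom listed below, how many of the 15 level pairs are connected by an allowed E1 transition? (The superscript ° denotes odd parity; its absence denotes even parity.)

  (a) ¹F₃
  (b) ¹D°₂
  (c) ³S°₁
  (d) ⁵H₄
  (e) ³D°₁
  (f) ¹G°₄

2

(a)–(b): allowed.
(a)–(c): forbidden (ΔS, ΔL, ΔJ).
(a)–(d): forbidden (parity, ΔS, ΔL).
(a)–(e): forbidden (ΔS, ΔJ).
(a)–(f): allowed.
(b)–(c): forbidden (parity, ΔS, ΔL).
(b)–(d): forbidden (ΔS, ΔL, ΔJ).
(b)–(e): forbidden (parity, ΔS).
(b)–(f): forbidden (parity, ΔL, ΔJ).
(c)–(d): forbidden (ΔS, ΔL, ΔJ).
(c)–(e): forbidden (parity, ΔL).
(c)–(f): forbidden (parity, ΔS, ΔL, ΔJ).
(d)–(e): forbidden (ΔS, ΔL, ΔJ).
(d)–(f): forbidden (ΔS).
(e)–(f): forbidden (parity, ΔS, ΔL, ΔJ).
Allowed pairs: 2 of 15.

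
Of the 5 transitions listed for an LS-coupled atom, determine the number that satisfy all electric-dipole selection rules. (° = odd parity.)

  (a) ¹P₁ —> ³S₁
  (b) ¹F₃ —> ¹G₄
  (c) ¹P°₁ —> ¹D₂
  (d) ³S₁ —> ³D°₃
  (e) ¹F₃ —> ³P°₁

1

(a) forbidden (parity, ΔS fail)
(b) forbidden (parity fails)
(c) allowed
(d) forbidden (ΔL, ΔJ fail)
(e) forbidden (ΔS, ΔL, ΔJ fail)
Total allowed: 1 of 5.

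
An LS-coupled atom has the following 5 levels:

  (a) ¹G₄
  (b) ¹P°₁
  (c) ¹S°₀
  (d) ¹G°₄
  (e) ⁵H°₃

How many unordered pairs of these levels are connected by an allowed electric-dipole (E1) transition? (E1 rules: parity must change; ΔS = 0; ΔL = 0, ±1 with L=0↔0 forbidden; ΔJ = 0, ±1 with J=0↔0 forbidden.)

(a)–(b): forbidden (ΔL, ΔJ).
(a)–(c): forbidden (ΔL, ΔJ).
(a)–(d): allowed.
(a)–(e): forbidden (ΔS).
(b)–(c): forbidden (parity).
(b)–(d): forbidden (parity, ΔL, ΔJ).
(b)–(e): forbidden (parity, ΔS, ΔL, ΔJ).
(c)–(d): forbidden (parity, ΔL, ΔJ).
(c)–(e): forbidden (parity, ΔS, ΔL, ΔJ).
(d)–(e): forbidden (parity, ΔS).
Allowed pairs: 1 of 10.

1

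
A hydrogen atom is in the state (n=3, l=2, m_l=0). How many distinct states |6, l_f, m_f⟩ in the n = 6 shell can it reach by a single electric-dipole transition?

6

E1 requires Δl = ±1, so l_f ∈ {1, 3}; with 0 ≤ l_f ≤ n_f−1 = 5, the allowed l_f values are {1, 3}.
For l_f = 1: m_f ∈ {m_i−1, m_i, m_i+1} ∩ [−1, 1] = {-1, 0, 1} → 3 states.
For l_f = 3: m_f ∈ {m_i−1, m_i, m_i+1} ∩ [−3, 3] = {-1, 0, 1} → 3 states.
Total: 6.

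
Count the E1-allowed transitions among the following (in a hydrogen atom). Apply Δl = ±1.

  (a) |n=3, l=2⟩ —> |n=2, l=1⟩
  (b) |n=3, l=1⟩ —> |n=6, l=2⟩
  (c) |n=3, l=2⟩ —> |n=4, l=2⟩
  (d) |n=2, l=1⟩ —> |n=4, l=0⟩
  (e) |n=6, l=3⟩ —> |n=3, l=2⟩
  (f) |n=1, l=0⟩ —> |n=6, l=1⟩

(a) allowed
(b) allowed
(c) forbidden — Δl = +0 (E1 requires Δl = ±1)
(d) allowed
(e) allowed
(f) allowed
Total allowed: 5 of 6.

5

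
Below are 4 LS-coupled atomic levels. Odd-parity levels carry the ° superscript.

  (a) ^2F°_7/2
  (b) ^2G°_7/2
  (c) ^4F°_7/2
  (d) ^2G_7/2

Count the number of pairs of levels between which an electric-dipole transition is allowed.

(a)–(b): forbidden (parity).
(a)–(c): forbidden (parity, ΔS).
(a)–(d): allowed.
(b)–(c): forbidden (parity, ΔS).
(b)–(d): allowed.
(c)–(d): forbidden (ΔS).
Allowed pairs: 2 of 6.

2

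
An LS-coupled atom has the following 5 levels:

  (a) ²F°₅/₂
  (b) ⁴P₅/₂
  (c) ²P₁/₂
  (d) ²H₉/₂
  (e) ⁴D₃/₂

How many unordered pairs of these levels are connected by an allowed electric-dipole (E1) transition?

0

(a)–(b): forbidden (ΔS, ΔL).
(a)–(c): forbidden (ΔL, ΔJ).
(a)–(d): forbidden (ΔL, ΔJ).
(a)–(e): forbidden (ΔS).
(b)–(c): forbidden (parity, ΔS, ΔJ).
(b)–(d): forbidden (parity, ΔS, ΔL, ΔJ).
(b)–(e): forbidden (parity).
(c)–(d): forbidden (parity, ΔL, ΔJ).
(c)–(e): forbidden (parity, ΔS).
(d)–(e): forbidden (parity, ΔS, ΔL, ΔJ).
Allowed pairs: 0 of 10.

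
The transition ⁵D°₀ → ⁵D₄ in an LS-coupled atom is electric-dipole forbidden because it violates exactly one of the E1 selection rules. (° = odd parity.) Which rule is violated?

Reading off the term symbols: S 2→2, L 2→2, J 0→4, parity odd→even.
Parity must change: odd → even — passes.
ΔJ = 0, ±1 (not J=0↔0): J: 0 → 4, ΔJ = +4 — fails.
ΔS = 0: S: 2 → 2 — passes.
ΔL = 0, ±1 (not L=0↔0): L: 2 → 2, ΔL = +0 — passes.

the ΔJ = 0, ±1 rule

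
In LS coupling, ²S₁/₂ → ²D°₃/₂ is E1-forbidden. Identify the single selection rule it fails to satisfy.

the ΔL = 0, ±1 rule

Parity must change: even → odd — ✓.
ΔS = 0: S: 1/2 → 1/2 — ✓.
ΔJ = 0, ±1 (not J=0↔0): J: 1/2 → 3/2, ΔJ = +1 — ✓.
ΔL = 0, ±1 (not L=0↔0): L: 0 → 2, ΔL = +2 — ✗.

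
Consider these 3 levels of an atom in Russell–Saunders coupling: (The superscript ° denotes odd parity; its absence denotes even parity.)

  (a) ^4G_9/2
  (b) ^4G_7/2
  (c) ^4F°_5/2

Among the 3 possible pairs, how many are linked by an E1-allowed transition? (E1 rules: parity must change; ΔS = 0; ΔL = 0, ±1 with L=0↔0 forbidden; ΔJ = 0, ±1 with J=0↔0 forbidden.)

(a)–(b): forbidden (parity).
(a)–(c): forbidden (ΔJ).
(b)–(c): allowed.
Allowed pairs: 1 of 3.

1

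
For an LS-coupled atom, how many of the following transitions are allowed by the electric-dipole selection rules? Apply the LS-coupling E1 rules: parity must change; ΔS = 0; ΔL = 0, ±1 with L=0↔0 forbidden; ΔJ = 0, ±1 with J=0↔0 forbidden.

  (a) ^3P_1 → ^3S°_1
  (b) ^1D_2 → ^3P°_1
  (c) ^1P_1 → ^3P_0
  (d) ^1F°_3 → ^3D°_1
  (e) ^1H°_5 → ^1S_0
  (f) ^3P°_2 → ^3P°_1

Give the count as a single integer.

(a) allowed
(b) forbidden (ΔS fails)
(c) forbidden (parity, ΔS fail)
(d) forbidden (parity, ΔS, ΔJ fail)
(e) forbidden (ΔL, ΔJ fail)
(f) forbidden (parity fails)
Total allowed: 1 of 6.

1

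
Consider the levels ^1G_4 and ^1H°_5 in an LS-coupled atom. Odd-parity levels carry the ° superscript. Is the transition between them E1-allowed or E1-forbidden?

allowed

Reading off the term symbols: S 0→0, L 4→5, J 4→5, parity even→odd.
Parity must change: even → odd — satisfied.
ΔS = 0: S: 0 → 0 — satisfied.
ΔL = 0, ±1 (not L=0↔0): L: 4 → 5, ΔL = +1 — satisfied.
ΔJ = 0, ±1 (not J=0↔0): J: 4 → 5, ΔJ = +1 — satisfied.
All four E1 rules are satisfied.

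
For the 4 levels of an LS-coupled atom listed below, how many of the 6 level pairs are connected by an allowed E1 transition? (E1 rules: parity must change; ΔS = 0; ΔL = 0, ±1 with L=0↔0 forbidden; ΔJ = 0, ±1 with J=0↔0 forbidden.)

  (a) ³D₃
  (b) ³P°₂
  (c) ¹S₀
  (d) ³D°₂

2

(a)–(b): allowed.
(a)–(c): forbidden (parity, ΔS, ΔL, ΔJ).
(a)–(d): allowed.
(b)–(c): forbidden (ΔS, ΔJ).
(b)–(d): forbidden (parity).
(c)–(d): forbidden (ΔS, ΔL, ΔJ).
Allowed pairs: 2 of 6.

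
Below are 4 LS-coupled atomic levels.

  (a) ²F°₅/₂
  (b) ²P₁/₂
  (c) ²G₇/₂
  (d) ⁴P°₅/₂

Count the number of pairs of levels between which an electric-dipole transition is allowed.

(a)–(b): forbidden (ΔL, ΔJ).
(a)–(c): allowed.
(a)–(d): forbidden (parity, ΔS, ΔL).
(b)–(c): forbidden (parity, ΔL, ΔJ).
(b)–(d): forbidden (ΔS, ΔJ).
(c)–(d): forbidden (ΔS, ΔL).
Allowed pairs: 1 of 6.

1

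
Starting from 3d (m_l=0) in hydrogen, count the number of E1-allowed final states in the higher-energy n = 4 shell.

6

E1 requires Δl = ±1, so l_f ∈ {1, 3}; with 0 ≤ l_f ≤ n_f−1 = 3, the allowed l_f values are {1, 3}.
For l_f = 1: m_f ∈ {m_i−1, m_i, m_i+1} ∩ [−1, 1] = {-1, 0, 1} → 3 states.
For l_f = 3: m_f ∈ {m_i−1, m_i, m_i+1} ∩ [−3, 3] = {-1, 0, 1} → 3 states.
Total: 6.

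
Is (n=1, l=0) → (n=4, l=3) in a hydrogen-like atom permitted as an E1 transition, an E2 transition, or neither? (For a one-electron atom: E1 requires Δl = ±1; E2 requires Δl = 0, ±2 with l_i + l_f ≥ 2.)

Δl = 3 − 0 = +3; l_i + l_f = 3.
E1 (Δl = ±1): not satisfied.
E2 (Δl = 0,±2, l_i+l_f ≥ 2): not satisfied.

neither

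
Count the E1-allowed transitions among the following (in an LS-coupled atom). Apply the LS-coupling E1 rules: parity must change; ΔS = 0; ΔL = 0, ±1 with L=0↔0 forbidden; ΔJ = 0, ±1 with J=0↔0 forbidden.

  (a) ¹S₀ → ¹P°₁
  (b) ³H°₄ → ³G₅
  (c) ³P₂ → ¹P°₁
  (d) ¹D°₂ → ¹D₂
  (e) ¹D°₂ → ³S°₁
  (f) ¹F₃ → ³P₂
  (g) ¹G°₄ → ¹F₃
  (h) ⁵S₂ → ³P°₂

(a) allowed
(b) allowed
(c) forbidden (ΔS fails)
(d) allowed
(e) forbidden (parity, ΔS, ΔL fail)
(f) forbidden (parity, ΔS, ΔL fail)
(g) allowed
(h) forbidden (ΔS fails)
Total allowed: 4 of 8.

4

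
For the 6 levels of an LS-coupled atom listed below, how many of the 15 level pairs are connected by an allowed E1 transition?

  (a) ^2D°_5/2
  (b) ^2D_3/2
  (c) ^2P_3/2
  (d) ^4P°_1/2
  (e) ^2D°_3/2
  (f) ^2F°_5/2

5

(a)–(b): allowed.
(a)–(c): allowed.
(a)–(d): forbidden (parity, ΔS, ΔJ).
(a)–(e): forbidden (parity).
(a)–(f): forbidden (parity).
(b)–(c): forbidden (parity).
(b)–(d): forbidden (ΔS).
(b)–(e): allowed.
(b)–(f): allowed.
(c)–(d): forbidden (ΔS).
(c)–(e): allowed.
(c)–(f): forbidden (ΔL).
(d)–(e): forbidden (parity, ΔS).
(d)–(f): forbidden (parity, ΔS, ΔL, ΔJ).
(e)–(f): forbidden (parity).
Allowed pairs: 5 of 15.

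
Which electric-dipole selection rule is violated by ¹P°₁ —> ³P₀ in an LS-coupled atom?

the ΔS = 0 rule

Reading off the term symbols: S 0→1, L 1→1, J 1→0, parity odd→even.
ΔL = 0, ±1 (not L=0↔0): L: 1 → 1, ΔL = +0 — ✓.
ΔS = 0: S: 0 → 1 — ✗.
Parity must change: odd → even — ✓.
ΔJ = 0, ±1 (not J=0↔0): J: 1 → 0, ΔJ = -1 — ✓.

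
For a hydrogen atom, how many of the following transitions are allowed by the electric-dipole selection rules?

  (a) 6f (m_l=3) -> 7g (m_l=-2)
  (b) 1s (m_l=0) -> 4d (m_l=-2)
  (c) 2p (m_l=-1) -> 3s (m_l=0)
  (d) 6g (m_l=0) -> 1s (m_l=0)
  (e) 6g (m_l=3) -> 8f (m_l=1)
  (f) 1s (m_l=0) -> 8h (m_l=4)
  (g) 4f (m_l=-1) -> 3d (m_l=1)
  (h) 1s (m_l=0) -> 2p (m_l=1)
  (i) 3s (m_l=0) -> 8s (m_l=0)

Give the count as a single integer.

(a) forbidden — Δm_l = -5 (E1 requires Δm_l = 0, ±1)
(b) forbidden — Δl = +2 (E1 requires Δl = ±1); Δm_l = -2 (E1 requires Δm_l = 0, ±1)
(c) allowed
(d) forbidden — Δl = -4 (E1 requires Δl = ±1)
(e) forbidden — Δm_l = -2 (E1 requires Δm_l = 0, ±1)
(f) forbidden — Δl = +5 (E1 requires Δl = ±1); Δm_l = +4 (E1 requires Δm_l = 0, ±1)
(g) forbidden — Δm_l = +2 (E1 requires Δm_l = 0, ±1)
(h) allowed
(i) forbidden — Δl = +0 (E1 requires Δl = ±1)
Total allowed: 2 of 9.

2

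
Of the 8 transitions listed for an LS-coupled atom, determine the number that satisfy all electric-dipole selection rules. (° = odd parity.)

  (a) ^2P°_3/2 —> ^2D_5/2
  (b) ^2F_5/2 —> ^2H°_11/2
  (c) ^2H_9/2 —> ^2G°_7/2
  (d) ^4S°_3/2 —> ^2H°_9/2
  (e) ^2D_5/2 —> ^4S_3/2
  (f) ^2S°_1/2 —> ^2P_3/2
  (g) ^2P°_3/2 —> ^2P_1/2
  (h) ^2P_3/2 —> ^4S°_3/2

(a) allowed
(b) forbidden (ΔL, ΔJ fail)
(c) allowed
(d) forbidden (parity, ΔS, ΔL, ΔJ fail)
(e) forbidden (parity, ΔS, ΔL fail)
(f) allowed
(g) allowed
(h) forbidden (ΔS fails)
Total allowed: 4 of 8.

4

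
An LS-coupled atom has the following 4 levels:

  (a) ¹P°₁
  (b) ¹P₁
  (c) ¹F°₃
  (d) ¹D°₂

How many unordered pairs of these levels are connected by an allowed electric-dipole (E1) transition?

(a)–(b): allowed.
(a)–(c): forbidden (parity, ΔL, ΔJ).
(a)–(d): forbidden (parity).
(b)–(c): forbidden (ΔL, ΔJ).
(b)–(d): allowed.
(c)–(d): forbidden (parity).
Allowed pairs: 2 of 6.

2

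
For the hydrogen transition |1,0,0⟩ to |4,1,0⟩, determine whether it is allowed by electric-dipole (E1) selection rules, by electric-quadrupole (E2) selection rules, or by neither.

E1

Δl = 1 − 0 = +1; l_i + l_f = 1.
Δm_l = +0.
E1 (Δl = ±1, |Δm_l| ≤ 1): satisfied.
E2 (Δl = 0,±2, l_i+l_f ≥ 2, |Δm_l| ≤ 2): not satisfied.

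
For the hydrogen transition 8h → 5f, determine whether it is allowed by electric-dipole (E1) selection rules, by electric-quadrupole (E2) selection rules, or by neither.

E2

Δl = 3 − 5 = -2; l_i + l_f = 8.
E1 (Δl = ±1): not satisfied.
E2 (Δl = 0,±2, l_i+l_f ≥ 2): satisfied.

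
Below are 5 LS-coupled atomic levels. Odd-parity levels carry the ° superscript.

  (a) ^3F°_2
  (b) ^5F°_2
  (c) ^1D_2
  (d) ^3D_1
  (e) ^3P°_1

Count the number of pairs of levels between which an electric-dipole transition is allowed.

(a)–(b): forbidden (parity, ΔS).
(a)–(c): forbidden (ΔS).
(a)–(d): allowed.
(a)–(e): forbidden (parity, ΔL).
(b)–(c): forbidden (ΔS).
(b)–(d): forbidden (ΔS).
(b)–(e): forbidden (parity, ΔS, ΔL).
(c)–(d): forbidden (parity, ΔS).
(c)–(e): forbidden (ΔS).
(d)–(e): allowed.
Allowed pairs: 2 of 10.

2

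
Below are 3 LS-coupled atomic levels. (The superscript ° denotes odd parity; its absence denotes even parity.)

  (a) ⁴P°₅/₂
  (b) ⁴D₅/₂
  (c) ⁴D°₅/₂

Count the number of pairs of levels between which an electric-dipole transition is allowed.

2

(a)–(b): allowed.
(a)–(c): forbidden (parity).
(b)–(c): allowed.
Allowed pairs: 2 of 3.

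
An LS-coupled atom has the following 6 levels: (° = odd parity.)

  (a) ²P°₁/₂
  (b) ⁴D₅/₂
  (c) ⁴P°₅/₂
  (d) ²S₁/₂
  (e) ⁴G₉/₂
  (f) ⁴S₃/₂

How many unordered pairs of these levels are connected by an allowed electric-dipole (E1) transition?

(a)–(b): forbidden (ΔS, ΔJ).
(a)–(c): forbidden (parity, ΔS, ΔJ).
(a)–(d): allowed.
(a)–(e): forbidden (ΔS, ΔL, ΔJ).
(a)–(f): forbidden (ΔS).
(b)–(c): allowed.
(b)–(d): forbidden (parity, ΔS, ΔL, ΔJ).
(b)–(e): forbidden (parity, ΔL, ΔJ).
(b)–(f): forbidden (parity, ΔL).
(c)–(d): forbidden (ΔS, ΔJ).
(c)–(e): forbidden (ΔL, ΔJ).
(c)–(f): allowed.
(d)–(e): forbidden (parity, ΔS, ΔL, ΔJ).
(d)–(f): forbidden (parity, ΔS, ΔL).
(e)–(f): forbidden (parity, ΔL, ΔJ).
Allowed pairs: 3 of 15.

3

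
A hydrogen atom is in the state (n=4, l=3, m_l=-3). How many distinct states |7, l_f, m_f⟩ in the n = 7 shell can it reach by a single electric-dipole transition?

4

E1 requires Δl = ±1, so l_f ∈ {2, 4}; with 0 ≤ l_f ≤ n_f−1 = 6, the allowed l_f values are {2, 4}.
For l_f = 2: m_f ∈ {m_i−1, m_i, m_i+1} ∩ [−2, 2] = {-2} → 1 state.
For l_f = 4: m_f ∈ {m_i−1, m_i, m_i+1} ∩ [−4, 4] = {-4, -3, -2} → 3 states.
Total: 4.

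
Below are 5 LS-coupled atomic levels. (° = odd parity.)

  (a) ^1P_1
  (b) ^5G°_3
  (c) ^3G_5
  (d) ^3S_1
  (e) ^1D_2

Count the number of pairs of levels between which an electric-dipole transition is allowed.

0

(a)–(b): forbidden (ΔS, ΔL, ΔJ).
(a)–(c): forbidden (parity, ΔS, ΔL, ΔJ).
(a)–(d): forbidden (parity, ΔS).
(a)–(e): forbidden (parity).
(b)–(c): forbidden (ΔS, ΔJ).
(b)–(d): forbidden (ΔS, ΔL, ΔJ).
(b)–(e): forbidden (ΔS, ΔL).
(c)–(d): forbidden (parity, ΔL, ΔJ).
(c)–(e): forbidden (parity, ΔS, ΔL, ΔJ).
(d)–(e): forbidden (parity, ΔS, ΔL).
Allowed pairs: 0 of 10.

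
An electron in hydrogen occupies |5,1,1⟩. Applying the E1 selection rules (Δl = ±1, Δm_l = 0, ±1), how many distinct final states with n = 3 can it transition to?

E1 requires Δl = ±1, so l_f ∈ {0, 2}; with 0 ≤ l_f ≤ n_f−1 = 2, the allowed l_f values are {0, 2}.
For l_f = 0: m_f ∈ {m_i−1, m_i, m_i+1} ∩ [−0, 0] = {0} → 1 state.
For l_f = 2: m_f ∈ {m_i−1, m_i, m_i+1} ∩ [−2, 2] = {0, 1, 2} → 3 states.
Total: 4.

4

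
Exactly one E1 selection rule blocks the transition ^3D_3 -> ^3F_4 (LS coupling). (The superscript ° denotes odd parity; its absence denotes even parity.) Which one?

Reading off the term symbols: S 1→1, L 2→3, J 3→4, parity even→even.
ΔL = 0, ±1 (not L=0↔0): L: 2 → 3, ΔL = +1 — satisfied.
ΔJ = 0, ±1 (not J=0↔0): J: 3 → 4, ΔJ = +1 — satisfied.
ΔS = 0: S: 1 → 1 — satisfied.
Parity must change: even → even — violated.

parity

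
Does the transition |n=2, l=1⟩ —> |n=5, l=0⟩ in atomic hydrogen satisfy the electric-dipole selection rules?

l: 1 → 0 (Δl = -1). Δl = ±1 satisfied.
All E1 selection rules are satisfied.

allowed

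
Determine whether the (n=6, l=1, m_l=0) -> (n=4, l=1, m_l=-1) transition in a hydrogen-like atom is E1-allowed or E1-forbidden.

forbidden

Δl = 1 − 1 = +0; the E1 rule Δl = ±1 is ✗.
m_l: 0 → -1 (Δm_l = -1). |Δm_l| ≤ 1 ✓.
The transition is electric-dipole forbidden.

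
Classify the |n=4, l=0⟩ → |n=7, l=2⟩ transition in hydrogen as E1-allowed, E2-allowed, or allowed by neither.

E2

Δl = 2 − 0 = +2; l_i + l_f = 2.
E1 (Δl = ±1): not satisfied.
E2 (Δl = 0,±2, l_i+l_f ≥ 2): satisfied.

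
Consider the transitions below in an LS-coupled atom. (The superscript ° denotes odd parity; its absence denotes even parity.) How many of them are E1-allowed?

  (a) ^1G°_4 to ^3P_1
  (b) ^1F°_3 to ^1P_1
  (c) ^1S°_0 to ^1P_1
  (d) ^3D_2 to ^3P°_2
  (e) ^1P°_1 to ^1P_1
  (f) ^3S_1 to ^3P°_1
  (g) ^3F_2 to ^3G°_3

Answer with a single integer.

(a) forbidden (ΔS, ΔL, ΔJ fail)
(b) forbidden (ΔL, ΔJ fail)
(c) allowed
(d) allowed
(e) allowed
(f) allowed
(g) allowed
Total allowed: 5 of 7.

5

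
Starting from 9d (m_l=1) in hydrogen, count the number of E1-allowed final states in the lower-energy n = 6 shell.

5

E1 requires Δl = ±1, so l_f ∈ {1, 3}; with 0 ≤ l_f ≤ n_f−1 = 5, the allowed l_f values are {1, 3}.
For l_f = 1: m_f ∈ {m_i−1, m_i, m_i+1} ∩ [−1, 1] = {0, 1} → 2 states.
For l_f = 3: m_f ∈ {m_i−1, m_i, m_i+1} ∩ [−3, 3] = {0, 1, 2} → 3 states.
Total: 5.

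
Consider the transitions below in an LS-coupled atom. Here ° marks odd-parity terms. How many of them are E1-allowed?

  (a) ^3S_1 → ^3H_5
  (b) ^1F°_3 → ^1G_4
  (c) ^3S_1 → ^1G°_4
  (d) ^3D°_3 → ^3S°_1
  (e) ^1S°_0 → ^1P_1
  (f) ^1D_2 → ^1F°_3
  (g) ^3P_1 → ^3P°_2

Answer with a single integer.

(a) forbidden (parity, ΔL, ΔJ fail)
(b) allowed
(c) forbidden (ΔS, ΔL, ΔJ fail)
(d) forbidden (parity, ΔL, ΔJ fail)
(e) allowed
(f) allowed
(g) allowed
Total allowed: 4 of 7.

4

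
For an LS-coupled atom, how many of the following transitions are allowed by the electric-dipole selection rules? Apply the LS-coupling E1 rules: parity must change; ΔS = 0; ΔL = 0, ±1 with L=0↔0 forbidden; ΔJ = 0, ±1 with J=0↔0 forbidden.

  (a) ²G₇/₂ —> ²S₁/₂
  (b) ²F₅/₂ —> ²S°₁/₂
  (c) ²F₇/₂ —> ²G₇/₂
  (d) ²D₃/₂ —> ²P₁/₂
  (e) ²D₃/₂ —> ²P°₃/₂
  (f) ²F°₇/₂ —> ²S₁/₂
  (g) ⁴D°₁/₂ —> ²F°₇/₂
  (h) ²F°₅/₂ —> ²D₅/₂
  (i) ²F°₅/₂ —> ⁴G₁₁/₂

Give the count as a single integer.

2

(a) forbidden (parity, ΔL, ΔJ fail)
(b) forbidden (ΔL, ΔJ fail)
(c) forbidden (parity fails)
(d) forbidden (parity fails)
(e) allowed
(f) forbidden (ΔL, ΔJ fail)
(g) forbidden (parity, ΔS, ΔJ fail)
(h) allowed
(i) forbidden (ΔS, ΔJ fail)
Total allowed: 2 of 9.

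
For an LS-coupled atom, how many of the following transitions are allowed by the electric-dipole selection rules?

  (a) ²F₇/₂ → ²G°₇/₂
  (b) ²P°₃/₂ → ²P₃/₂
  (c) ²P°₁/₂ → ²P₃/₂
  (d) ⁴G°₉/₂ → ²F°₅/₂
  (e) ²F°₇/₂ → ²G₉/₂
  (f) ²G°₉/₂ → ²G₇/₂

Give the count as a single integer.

5

(a) allowed
(b) allowed
(c) allowed
(d) forbidden (parity, ΔS, ΔJ fail)
(e) allowed
(f) allowed
Total allowed: 5 of 6.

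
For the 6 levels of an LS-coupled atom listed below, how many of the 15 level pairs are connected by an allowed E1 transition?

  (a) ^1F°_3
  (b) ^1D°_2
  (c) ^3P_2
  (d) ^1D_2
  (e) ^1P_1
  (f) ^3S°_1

(a)–(b): forbidden (parity).
(a)–(c): forbidden (ΔS, ΔL).
(a)–(d): allowed.
(a)–(e): forbidden (ΔL, ΔJ).
(a)–(f): forbidden (parity, ΔS, ΔL, ΔJ).
(b)–(c): forbidden (ΔS).
(b)–(d): allowed.
(b)–(e): allowed.
(b)–(f): forbidden (parity, ΔS, ΔL).
(c)–(d): forbidden (parity, ΔS).
(c)–(e): forbidden (parity, ΔS).
(c)–(f): allowed.
(d)–(e): forbidden (parity).
(d)–(f): forbidden (ΔS, ΔL).
(e)–(f): forbidden (ΔS).
Allowed pairs: 4 of 15.

4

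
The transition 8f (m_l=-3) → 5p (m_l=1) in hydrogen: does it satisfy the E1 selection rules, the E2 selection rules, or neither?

Δl = 1 − 3 = -2; l_i + l_f = 4.
Δm_l = +4.
E1 (Δl = ±1, |Δm_l| ≤ 1): not satisfied.
E2 (Δl = 0,±2, l_i+l_f ≥ 2, |Δm_l| ≤ 2): not satisfied.

neither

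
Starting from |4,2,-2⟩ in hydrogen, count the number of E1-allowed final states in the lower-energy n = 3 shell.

E1 requires Δl = ±1, so l_f ∈ {1, 3}; with 0 ≤ l_f ≤ n_f−1 = 2, the allowed l_f values are {1}.
For l_f = 1: m_f ∈ {m_i−1, m_i, m_i+1} ∩ [−1, 1] = {-1} → 1 state.
Total: 1.

1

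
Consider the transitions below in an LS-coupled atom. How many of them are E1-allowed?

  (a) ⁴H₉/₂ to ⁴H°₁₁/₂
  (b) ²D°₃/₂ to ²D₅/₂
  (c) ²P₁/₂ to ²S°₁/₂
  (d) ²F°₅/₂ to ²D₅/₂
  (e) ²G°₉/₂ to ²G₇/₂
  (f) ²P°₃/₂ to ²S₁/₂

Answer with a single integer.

(a) allowed
(b) allowed
(c) allowed
(d) allowed
(e) allowed
(f) allowed
Total allowed: 6 of 6.

6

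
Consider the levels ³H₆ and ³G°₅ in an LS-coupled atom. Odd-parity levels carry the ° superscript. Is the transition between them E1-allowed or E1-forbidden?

allowed

Parity must change: even → odd — ok.
ΔS = 0: S: 1 → 1 — ok.
ΔL = 0, ±1 (not L=0↔0): L: 5 → 4, ΔL = -1 — ok.
ΔJ = 0, ±1 (not J=0↔0): J: 6 → 5, ΔJ = -1 — ok.
All four E1 rules are satisfied.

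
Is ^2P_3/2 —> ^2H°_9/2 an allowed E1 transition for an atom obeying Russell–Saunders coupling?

Parity must change: even → odd — passes.
ΔS = 0: S: 1/2 → 1/2 — passes.
ΔL = 0, ±1 (not L=0↔0): L: 1 → 5, ΔL = +4 — fails.
ΔJ = 0, ±1 (not J=0↔0): J: 3/2 → 9/2, ΔJ = +3 — fails.
Rule(s) violated: ΔL, ΔJ.

forbidden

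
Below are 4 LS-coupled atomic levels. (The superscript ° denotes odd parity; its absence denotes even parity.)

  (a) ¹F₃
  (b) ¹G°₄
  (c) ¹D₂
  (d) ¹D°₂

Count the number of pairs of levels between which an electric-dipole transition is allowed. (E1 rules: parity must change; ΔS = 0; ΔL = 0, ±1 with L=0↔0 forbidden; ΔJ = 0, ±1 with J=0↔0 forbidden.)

3

(a)–(b): allowed.
(a)–(c): forbidden (parity).
(a)–(d): allowed.
(b)–(c): forbidden (ΔL, ΔJ).
(b)–(d): forbidden (parity, ΔL, ΔJ).
(c)–(d): allowed.
Allowed pairs: 3 of 6.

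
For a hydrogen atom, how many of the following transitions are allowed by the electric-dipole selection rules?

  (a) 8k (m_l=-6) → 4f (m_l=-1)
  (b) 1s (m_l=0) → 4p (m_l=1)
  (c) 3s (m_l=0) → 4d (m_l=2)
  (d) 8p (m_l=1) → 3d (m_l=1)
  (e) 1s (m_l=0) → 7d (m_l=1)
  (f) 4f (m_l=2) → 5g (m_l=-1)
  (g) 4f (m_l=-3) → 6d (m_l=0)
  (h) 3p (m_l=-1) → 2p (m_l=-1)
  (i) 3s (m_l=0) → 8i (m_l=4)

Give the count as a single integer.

(a) forbidden — Δl = -4 (E1 requires Δl = ±1); Δm_l = +5 (E1 requires Δm_l = 0, ±1)
(b) allowed
(c) forbidden — Δl = +2 (E1 requires Δl = ±1); Δm_l = +2 (E1 requires Δm_l = 0, ±1)
(d) allowed
(e) forbidden — Δl = +2 (E1 requires Δl = ±1)
(f) forbidden — Δm_l = -3 (E1 requires Δm_l = 0, ±1)
(g) forbidden — Δm_l = +3 (E1 requires Δm_l = 0, ±1)
(h) forbidden — Δl = +0 (E1 requires Δl = ±1)
(i) forbidden — Δl = +6 (E1 requires Δl = ±1); Δm_l = +4 (E1 requires Δm_l = 0, ±1)
Total allowed: 2 of 9.

2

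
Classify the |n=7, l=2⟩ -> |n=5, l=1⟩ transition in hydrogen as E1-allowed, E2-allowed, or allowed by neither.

E1

Δl = 1 − 2 = -1; l_i + l_f = 3.
E1 (Δl = ±1): satisfied.
E2 (Δl = 0,±2, l_i+l_f ≥ 2): not satisfied.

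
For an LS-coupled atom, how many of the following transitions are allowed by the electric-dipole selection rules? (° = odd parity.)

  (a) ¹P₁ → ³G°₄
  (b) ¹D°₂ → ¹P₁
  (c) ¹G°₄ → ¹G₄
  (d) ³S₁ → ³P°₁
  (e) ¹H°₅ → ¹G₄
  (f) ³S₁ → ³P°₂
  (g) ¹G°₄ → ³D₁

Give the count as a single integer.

5

(a) forbidden (ΔS, ΔL, ΔJ fail)
(b) allowed
(c) allowed
(d) allowed
(e) allowed
(f) allowed
(g) forbidden (ΔS, ΔL, ΔJ fail)
Total allowed: 5 of 7.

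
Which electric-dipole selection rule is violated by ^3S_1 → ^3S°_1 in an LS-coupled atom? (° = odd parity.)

the L=0 ↔ L=0 exclusion

Reading off the term symbols: S 1→1, L 0→0, J 1→1, parity even→odd.
ΔS = 0: S: 1 → 1 — passes.
Parity must change: even → odd — passes.
ΔL = 0, ±1 (not L=0↔0): L: 0 → 0, ΔL = +0 — fails.
ΔJ = 0, ±1 (not J=0↔0): J: 1 → 1, ΔJ = +0 — passes.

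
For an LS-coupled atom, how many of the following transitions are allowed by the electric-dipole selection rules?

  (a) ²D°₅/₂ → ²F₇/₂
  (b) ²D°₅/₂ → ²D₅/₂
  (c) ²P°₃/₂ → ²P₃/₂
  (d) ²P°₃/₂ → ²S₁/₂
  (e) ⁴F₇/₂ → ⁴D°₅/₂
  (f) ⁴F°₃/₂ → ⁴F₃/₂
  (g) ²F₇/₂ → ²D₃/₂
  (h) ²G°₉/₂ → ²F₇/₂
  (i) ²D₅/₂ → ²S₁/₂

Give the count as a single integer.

(a) allowed
(b) allowed
(c) allowed
(d) allowed
(e) allowed
(f) allowed
(g) forbidden (parity, ΔJ fail)
(h) allowed
(i) forbidden (parity, ΔL, ΔJ fail)
Total allowed: 7 of 9.

7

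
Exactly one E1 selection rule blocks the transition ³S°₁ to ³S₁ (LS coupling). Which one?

the L=0 ↔ L=0 exclusion

Initial level: S=1, L=0, J=1, parity odd. Final level: S=1, L=0, J=1, parity even.
ΔS = 0: S: 1 → 1 — ok.
ΔL = 0, ±1 (not L=0↔0): L: 0 → 0, ΔL = +0 — fails.
ΔJ = 0, ±1 (not J=0↔0): J: 1 → 1, ΔJ = +0 — ok.
Parity must change: odd → even — ok.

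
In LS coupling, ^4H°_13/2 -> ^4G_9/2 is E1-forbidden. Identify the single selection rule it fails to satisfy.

Parity must change: odd → even — ✓.
ΔS = 0: S: 3/2 → 3/2 — ✓.
ΔL = 0, ±1 (not L=0↔0): L: 5 → 4, ΔL = -1 — ✓.
ΔJ = 0, ±1 (not J=0↔0): J: 13/2 → 9/2, ΔJ = -2 — ✗.

the ΔJ = 0, ±1 rule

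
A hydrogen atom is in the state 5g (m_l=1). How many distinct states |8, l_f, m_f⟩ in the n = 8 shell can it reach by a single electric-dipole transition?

6

E1 requires Δl = ±1, so l_f ∈ {3, 5}; with 0 ≤ l_f ≤ n_f−1 = 7, the allowed l_f values are {3, 5}.
For l_f = 3: m_f ∈ {m_i−1, m_i, m_i+1} ∩ [−3, 3] = {0, 1, 2} → 3 states.
For l_f = 5: m_f ∈ {m_i−1, m_i, m_i+1} ∩ [−5, 5] = {0, 1, 2} → 3 states.
Total: 6.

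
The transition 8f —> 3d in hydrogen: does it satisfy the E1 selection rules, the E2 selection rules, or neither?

Δl = 2 − 3 = -1; l_i + l_f = 5.
E1 (Δl = ±1): satisfied.
E2 (Δl = 0,±2, l_i+l_f ≥ 2): not satisfied.

E1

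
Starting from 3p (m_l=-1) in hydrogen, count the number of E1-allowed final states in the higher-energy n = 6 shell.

E1 requires Δl = ±1, so l_f ∈ {0, 2}; with 0 ≤ l_f ≤ n_f−1 = 5, the allowed l_f values are {0, 2}.
For l_f = 0: m_f ∈ {m_i−1, m_i, m_i+1} ∩ [−0, 0] = {0} → 1 state.
For l_f = 2: m_f ∈ {m_i−1, m_i, m_i+1} ∩ [−2, 2] = {-2, -1, 0} → 3 states.
Total: 4.

4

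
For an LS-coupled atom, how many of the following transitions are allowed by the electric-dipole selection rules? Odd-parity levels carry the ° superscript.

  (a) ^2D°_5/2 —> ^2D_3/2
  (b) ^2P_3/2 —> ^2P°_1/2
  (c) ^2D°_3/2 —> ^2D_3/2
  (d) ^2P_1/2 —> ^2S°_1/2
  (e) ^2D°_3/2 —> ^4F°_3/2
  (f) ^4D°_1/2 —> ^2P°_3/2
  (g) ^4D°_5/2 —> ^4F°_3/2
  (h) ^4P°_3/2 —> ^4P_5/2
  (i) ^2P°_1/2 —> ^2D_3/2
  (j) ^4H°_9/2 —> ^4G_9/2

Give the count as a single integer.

7

(a) allowed
(b) allowed
(c) allowed
(d) allowed
(e) forbidden (parity, ΔS fail)
(f) forbidden (parity, ΔS fail)
(g) forbidden (parity fails)
(h) allowed
(i) allowed
(j) allowed
Total allowed: 7 of 10.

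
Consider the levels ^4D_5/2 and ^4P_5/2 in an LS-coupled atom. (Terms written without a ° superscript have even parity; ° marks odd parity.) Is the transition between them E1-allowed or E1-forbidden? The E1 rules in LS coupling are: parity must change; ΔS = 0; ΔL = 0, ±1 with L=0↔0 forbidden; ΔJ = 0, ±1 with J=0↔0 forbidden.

Initial level: S=3/2, L=2, J=5/2, parity even. Final level: S=3/2, L=1, J=5/2, parity even.
Parity must change: even → even — ✗.
ΔS = 0: S: 3/2 → 3/2 — ✓.
ΔL = 0, ±1 (not L=0↔0): L: 2 → 1, ΔL = -1 — ✓.
ΔJ = 0, ±1 (not J=0↔0): J: 5/2 → 5/2, ΔJ = +0 — ✓.
Rule(s) violated: parity.

forbidden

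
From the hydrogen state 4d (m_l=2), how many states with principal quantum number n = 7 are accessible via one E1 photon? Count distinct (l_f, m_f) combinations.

4

E1 requires Δl = ±1, so l_f ∈ {1, 3}; with 0 ≤ l_f ≤ n_f−1 = 6, the allowed l_f values are {1, 3}.
For l_f = 1: m_f ∈ {m_i−1, m_i, m_i+1} ∩ [−1, 1] = {1} → 1 state.
For l_f = 3: m_f ∈ {m_i−1, m_i, m_i+1} ∩ [−3, 3] = {1, 2, 3} → 3 states.
Total: 4.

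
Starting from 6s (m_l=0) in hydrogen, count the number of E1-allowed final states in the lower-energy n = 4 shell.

3

E1 requires Δl = ±1, so l_f ∈ {-1, 1}; with 0 ≤ l_f ≤ n_f−1 = 3, the allowed l_f values are {1}.
For l_f = 1: m_f ∈ {m_i−1, m_i, m_i+1} ∩ [−1, 1] = {-1, 0, 1} → 3 states.
Total: 3.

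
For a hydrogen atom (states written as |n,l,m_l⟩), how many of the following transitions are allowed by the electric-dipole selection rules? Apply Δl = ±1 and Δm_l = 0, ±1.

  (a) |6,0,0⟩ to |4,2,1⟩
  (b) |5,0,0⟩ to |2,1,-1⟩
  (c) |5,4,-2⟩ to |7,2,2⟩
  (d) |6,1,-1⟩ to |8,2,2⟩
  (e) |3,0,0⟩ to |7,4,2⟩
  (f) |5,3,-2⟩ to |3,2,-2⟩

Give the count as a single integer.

(a) forbidden — Δl = +2 (E1 requires Δl = ±1)
(b) allowed
(c) forbidden — Δl = -2 (E1 requires Δl = ±1); Δm_l = +4 (E1 requires Δm_l = 0, ±1)
(d) forbidden — Δm_l = +3 (E1 requires Δm_l = 0, ±1)
(e) forbidden — Δl = +4 (E1 requires Δl = ±1); Δm_l = +2 (E1 requires Δm_l = 0, ±1)
(f) allowed
Total allowed: 2 of 6.

2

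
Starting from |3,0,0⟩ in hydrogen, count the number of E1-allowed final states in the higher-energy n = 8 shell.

E1 requires Δl = ±1, so l_f ∈ {-1, 1}; with 0 ≤ l_f ≤ n_f−1 = 7, the allowed l_f values are {1}.
For l_f = 1: m_f ∈ {m_i−1, m_i, m_i+1} ∩ [−1, 1] = {-1, 0, 1} → 3 states.
Total: 3.

3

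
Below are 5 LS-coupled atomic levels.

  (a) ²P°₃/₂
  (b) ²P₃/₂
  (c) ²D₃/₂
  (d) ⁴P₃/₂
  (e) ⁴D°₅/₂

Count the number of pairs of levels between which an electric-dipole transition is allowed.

(a)–(b): allowed.
(a)–(c): allowed.
(a)–(d): forbidden (ΔS).
(a)–(e): forbidden (parity, ΔS).
(b)–(c): forbidden (parity).
(b)–(d): forbidden (parity, ΔS).
(b)–(e): forbidden (ΔS).
(c)–(d): forbidden (parity, ΔS).
(c)–(e): forbidden (ΔS).
(d)–(e): allowed.
Allowed pairs: 3 of 10.

3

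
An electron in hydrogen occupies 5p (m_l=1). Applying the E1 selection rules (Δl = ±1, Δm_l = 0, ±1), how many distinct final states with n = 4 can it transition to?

4

E1 requires Δl = ±1, so l_f ∈ {0, 2}; with 0 ≤ l_f ≤ n_f−1 = 3, the allowed l_f values are {0, 2}.
For l_f = 0: m_f ∈ {m_i−1, m_i, m_i+1} ∩ [−0, 0] = {0} → 1 state.
For l_f = 2: m_f ∈ {m_i−1, m_i, m_i+1} ∩ [−2, 2] = {0, 1, 2} → 3 states.
Total: 4.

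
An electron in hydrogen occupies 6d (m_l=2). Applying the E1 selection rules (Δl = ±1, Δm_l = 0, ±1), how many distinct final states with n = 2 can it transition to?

E1 requires Δl = ±1, so l_f ∈ {1, 3}; with 0 ≤ l_f ≤ n_f−1 = 1, the allowed l_f values are {1}.
For l_f = 1: m_f ∈ {m_i−1, m_i, m_i+1} ∩ [−1, 1] = {1} → 1 state.
Total: 1.

1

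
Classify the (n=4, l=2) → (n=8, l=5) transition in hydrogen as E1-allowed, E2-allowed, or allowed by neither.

Δl = 5 − 2 = +3; l_i + l_f = 7.
E1 (Δl = ±1): not satisfied.
E2 (Δl = 0,±2, l_i+l_f ≥ 2): not satisfied.

neither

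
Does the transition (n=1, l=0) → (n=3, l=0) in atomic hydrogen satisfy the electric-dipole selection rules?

l: 0 → 0 (Δl = +0). Δl = ±1 fails.
The transition is electric-dipole forbidden.

forbidden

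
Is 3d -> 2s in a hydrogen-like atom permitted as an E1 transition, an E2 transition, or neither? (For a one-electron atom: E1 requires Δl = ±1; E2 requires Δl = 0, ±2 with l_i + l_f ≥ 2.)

E2

Δl = 0 − 2 = -2; l_i + l_f = 2.
E1 (Δl = ±1): not satisfied.
E2 (Δl = 0,±2, l_i+l_f ≥ 2): satisfied.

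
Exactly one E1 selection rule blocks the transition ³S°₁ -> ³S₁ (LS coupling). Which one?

Parity must change: odd → even — ok.
ΔS = 0: S: 1 → 1 — ok.
ΔL = 0, ±1 (not L=0↔0): L: 0 → 0, ΔL = +0 — fails.
ΔJ = 0, ±1 (not J=0↔0): J: 1 → 1, ΔJ = +0 — ok.

the L=0 ↔ L=0 exclusion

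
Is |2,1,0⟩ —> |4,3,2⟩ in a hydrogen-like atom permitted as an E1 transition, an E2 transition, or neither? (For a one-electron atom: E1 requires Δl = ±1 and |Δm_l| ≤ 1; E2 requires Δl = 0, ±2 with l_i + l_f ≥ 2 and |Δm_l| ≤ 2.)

E2

Δl = 3 − 1 = +2; l_i + l_f = 4.
Δm_l = +2.
E1 (Δl = ±1, |Δm_l| ≤ 1): not satisfied.
E2 (Δl = 0,±2, l_i+l_f ≥ 2, |Δm_l| ≤ 2): satisfied.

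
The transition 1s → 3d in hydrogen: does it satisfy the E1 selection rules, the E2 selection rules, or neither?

E2

Δl = 2 − 0 = +2; l_i + l_f = 2.
E1 (Δl = ±1): not satisfied.
E2 (Δl = 0,±2, l_i+l_f ≥ 2): satisfied.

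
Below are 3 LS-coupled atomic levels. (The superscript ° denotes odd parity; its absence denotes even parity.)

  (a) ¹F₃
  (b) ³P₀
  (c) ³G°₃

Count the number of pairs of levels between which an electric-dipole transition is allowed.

0

(a)–(b): forbidden (parity, ΔS, ΔL, ΔJ).
(a)–(c): forbidden (ΔS).
(b)–(c): forbidden (ΔL, ΔJ).
Allowed pairs: 0 of 3.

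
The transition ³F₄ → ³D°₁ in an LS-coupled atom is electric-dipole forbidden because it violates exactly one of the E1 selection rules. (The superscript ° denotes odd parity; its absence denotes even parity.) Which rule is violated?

Parity must change: even → odd — satisfied.
ΔS = 0: S: 1 → 1 — satisfied.
ΔJ = 0, ±1 (not J=0↔0): J: 4 → 1, ΔJ = -3 — violated.
ΔL = 0, ±1 (not L=0↔0): L: 3 → 2, ΔL = -1 — satisfied.

the ΔJ = 0, ±1 rule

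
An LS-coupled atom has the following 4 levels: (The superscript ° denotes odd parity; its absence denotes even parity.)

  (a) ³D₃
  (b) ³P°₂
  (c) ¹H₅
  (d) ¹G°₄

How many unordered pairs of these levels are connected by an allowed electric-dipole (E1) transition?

2

(a)–(b): allowed.
(a)–(c): forbidden (parity, ΔS, ΔL, ΔJ).
(a)–(d): forbidden (ΔS, ΔL).
(b)–(c): forbidden (ΔS, ΔL, ΔJ).
(b)–(d): forbidden (parity, ΔS, ΔL, ΔJ).
(c)–(d): allowed.
Allowed pairs: 2 of 6.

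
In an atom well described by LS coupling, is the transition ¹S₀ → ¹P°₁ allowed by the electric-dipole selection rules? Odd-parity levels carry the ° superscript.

Reading off the term symbols: S 0→0, L 0→1, J 0→1, parity even→odd.
Parity must change: even → odd — passes.
ΔS = 0: S: 0 → 0 — passes.
ΔL = 0, ±1 (not L=0↔0): L: 0 → 1, ΔL = +1 — passes.
ΔJ = 0, ±1 (not J=0↔0): J: 0 → 1, ΔJ = +1 — passes.
All four E1 rules are satisfied.

allowed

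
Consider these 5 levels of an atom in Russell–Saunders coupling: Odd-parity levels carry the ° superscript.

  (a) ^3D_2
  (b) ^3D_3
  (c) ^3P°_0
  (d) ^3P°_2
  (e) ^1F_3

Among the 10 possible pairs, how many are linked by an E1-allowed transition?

(a)–(b): forbidden (parity).
(a)–(c): forbidden (ΔJ).
(a)–(d): allowed.
(a)–(e): forbidden (parity, ΔS).
(b)–(c): forbidden (ΔJ).
(b)–(d): allowed.
(b)–(e): forbidden (parity, ΔS).
(c)–(d): forbidden (parity, ΔJ).
(c)–(e): forbidden (ΔS, ΔL, ΔJ).
(d)–(e): forbidden (ΔS, ΔL).
Allowed pairs: 2 of 10.

2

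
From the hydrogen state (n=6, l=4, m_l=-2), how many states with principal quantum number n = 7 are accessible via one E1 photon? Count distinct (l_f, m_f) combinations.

6

E1 requires Δl = ±1, so l_f ∈ {3, 5}; with 0 ≤ l_f ≤ n_f−1 = 6, the allowed l_f values are {3, 5}.
For l_f = 3: m_f ∈ {m_i−1, m_i, m_i+1} ∩ [−3, 3] = {-3, -2, -1} → 3 states.
For l_f = 5: m_f ∈ {m_i−1, m_i, m_i+1} ∩ [−5, 5] = {-3, -2, -1} → 3 states.
Total: 6.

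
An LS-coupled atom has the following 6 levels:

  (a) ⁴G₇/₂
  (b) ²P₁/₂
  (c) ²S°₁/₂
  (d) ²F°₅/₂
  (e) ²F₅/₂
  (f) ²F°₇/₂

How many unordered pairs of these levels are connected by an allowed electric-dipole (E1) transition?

3

(a)–(b): forbidden (parity, ΔS, ΔL, ΔJ).
(a)–(c): forbidden (ΔS, ΔL, ΔJ).
(a)–(d): forbidden (ΔS).
(a)–(e): forbidden (parity, ΔS).
(a)–(f): forbidden (ΔS).
(b)–(c): allowed.
(b)–(d): forbidden (ΔL, ΔJ).
(b)–(e): forbidden (parity, ΔL, ΔJ).
(b)–(f): forbidden (ΔL, ΔJ).
(c)–(d): forbidden (parity, ΔL, ΔJ).
(c)–(e): forbidden (ΔL, ΔJ).
(c)–(f): forbidden (parity, ΔL, ΔJ).
(d)–(e): allowed.
(d)–(f): forbidden (parity).
(e)–(f): allowed.
Allowed pairs: 3 of 15.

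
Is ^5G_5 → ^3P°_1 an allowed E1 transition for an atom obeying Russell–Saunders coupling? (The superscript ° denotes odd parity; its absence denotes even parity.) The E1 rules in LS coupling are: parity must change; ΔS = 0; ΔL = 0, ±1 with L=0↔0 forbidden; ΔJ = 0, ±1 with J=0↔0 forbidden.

Initial level: S=2, L=4, J=5, parity even. Final level: S=1, L=1, J=1, parity odd.
ΔS = 0: S: 2 → 1 — fails.
Parity must change: even → odd — ok.
ΔL = 0, ±1 (not L=0↔0): L: 4 → 1, ΔL = -3 — fails.
ΔJ = 0, ±1 (not J=0↔0): J: 5 → 1, ΔJ = -4 — fails.
Rule(s) violated: ΔS, ΔL, ΔJ.

forbidden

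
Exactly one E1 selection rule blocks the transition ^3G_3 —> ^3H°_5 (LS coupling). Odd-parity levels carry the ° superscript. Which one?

the ΔJ = 0, ±1 rule

Initial level: S=1, L=4, J=3, parity even. Final level: S=1, L=5, J=5, parity odd.
Parity must change: even → odd — satisfied.
ΔS = 0: S: 1 → 1 — satisfied.
ΔL = 0, ±1 (not L=0↔0): L: 4 → 5, ΔL = +1 — satisfied.
ΔJ = 0, ±1 (not J=0↔0): J: 3 → 5, ΔJ = +2 — violated.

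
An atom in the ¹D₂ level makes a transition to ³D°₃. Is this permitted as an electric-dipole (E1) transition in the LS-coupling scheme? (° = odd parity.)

forbidden

Parity must change: even → odd — passes.
ΔS = 0: S: 0 → 1 — fails.
ΔL = 0, ±1 (not L=0↔0): L: 2 → 2, ΔL = +0 — passes.
ΔJ = 0, ±1 (not J=0↔0): J: 2 → 3, ΔJ = +1 — passes.
Rule(s) violated: ΔS.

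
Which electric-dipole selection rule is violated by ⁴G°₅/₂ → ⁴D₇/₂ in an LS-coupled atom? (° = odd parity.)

the ΔL = 0, ±1 rule

Parity must change: odd → even — ok.
ΔL = 0, ±1 (not L=0↔0): L: 4 → 2, ΔL = -2 — fails.
ΔS = 0: S: 3/2 → 3/2 — ok.
ΔJ = 0, ±1 (not J=0↔0): J: 5/2 → 7/2, ΔJ = +1 — ok.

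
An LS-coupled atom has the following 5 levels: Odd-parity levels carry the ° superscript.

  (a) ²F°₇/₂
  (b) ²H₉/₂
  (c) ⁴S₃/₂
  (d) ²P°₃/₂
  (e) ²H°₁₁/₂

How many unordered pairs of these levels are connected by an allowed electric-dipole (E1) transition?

1

(a)–(b): forbidden (ΔL).
(a)–(c): forbidden (ΔS, ΔL, ΔJ).
(a)–(d): forbidden (parity, ΔL, ΔJ).
(a)–(e): forbidden (parity, ΔL, ΔJ).
(b)–(c): forbidden (parity, ΔS, ΔL, ΔJ).
(b)–(d): forbidden (ΔL, ΔJ).
(b)–(e): allowed.
(c)–(d): forbidden (ΔS).
(c)–(e): forbidden (ΔS, ΔL, ΔJ).
(d)–(e): forbidden (parity, ΔL, ΔJ).
Allowed pairs: 1 of 10.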